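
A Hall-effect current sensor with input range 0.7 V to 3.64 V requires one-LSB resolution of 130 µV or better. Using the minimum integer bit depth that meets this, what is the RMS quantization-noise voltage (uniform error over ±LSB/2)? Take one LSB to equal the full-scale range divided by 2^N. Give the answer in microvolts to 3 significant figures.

25.9 µV

Span: 3.64 V − (0.7 V) = 2.94 V.
2.94 V / 130 µV = 22620. Since 2^14 = 16384 and 2^15 = 32768, N = 15.
One LSB is 2.94 V / 32768 = 89.722 µV.
V_rms = LSB/√12 = 25.9 µV.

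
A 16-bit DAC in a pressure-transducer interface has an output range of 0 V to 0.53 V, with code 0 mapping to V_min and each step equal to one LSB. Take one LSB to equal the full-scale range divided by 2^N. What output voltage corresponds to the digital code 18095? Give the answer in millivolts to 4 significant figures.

V_FS = 0.53 V. LSB = 0.53 V / 2^16.
V_out = 0 + 18095 × (0.53/65536) V
      = 0 + 0.146337 = 0.146337 V.

146.3 mV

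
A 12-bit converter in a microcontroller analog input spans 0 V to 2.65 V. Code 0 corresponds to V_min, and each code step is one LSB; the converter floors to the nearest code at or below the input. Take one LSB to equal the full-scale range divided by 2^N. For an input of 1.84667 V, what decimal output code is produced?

V_FS = 2.65 V. LSB = 2.65 V / 2^12 ≈ 0.6470 mV.
V_in − V_min = 1.84667 − (0) = 1.84667 V.
Divide by LSB: 1.84667 × 4096/2.65 = 2854.3246.
Truncating gives code 2854.

2854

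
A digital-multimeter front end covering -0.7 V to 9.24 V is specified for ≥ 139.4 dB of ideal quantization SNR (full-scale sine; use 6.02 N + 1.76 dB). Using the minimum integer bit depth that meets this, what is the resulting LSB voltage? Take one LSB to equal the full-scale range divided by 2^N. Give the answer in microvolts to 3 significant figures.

1.18 µV

Range = 9.24 − (-0.7) = 9.94 V.
N ≥ (139.4 − 1.76)/6.02 = 22.864 → N_min = 23.
LSB = 9.94 V / 2^23 = 1.18 µV.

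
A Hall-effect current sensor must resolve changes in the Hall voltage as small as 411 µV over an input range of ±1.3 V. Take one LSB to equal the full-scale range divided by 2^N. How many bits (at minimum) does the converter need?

13 bits

Span: 1.3 V − (-1.3 V) = 2.6 V.
Levels needed ≥ 2.6/411 µV = 6326. 2^13 = 8192 suffices, so N_min = 13.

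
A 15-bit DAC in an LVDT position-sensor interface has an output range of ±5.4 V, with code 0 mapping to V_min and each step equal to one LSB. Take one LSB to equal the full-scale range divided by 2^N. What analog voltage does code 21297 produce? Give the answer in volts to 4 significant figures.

1.619 V

The full-scale span is 5.4 − (-5.4) = 10.8 V. LSB = 10.8 V / 2^15.
Output = V_min + (21297/32768) × range = -5.4 + 0.649933 × 10.8 V
      = -5.4 V + 7.01927 V = 1.61927 V.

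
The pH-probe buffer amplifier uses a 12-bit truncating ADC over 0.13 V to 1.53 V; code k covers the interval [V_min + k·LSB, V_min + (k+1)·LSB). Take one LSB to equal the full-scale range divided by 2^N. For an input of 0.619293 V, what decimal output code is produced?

1431

The full-scale span is 1.53 − (0.13) = 1.4 V. LSB = 1.4 V / 2^12 ≈ 341.8 µV.
(V_in − V_min) × 2^12/range = (0.619293 − (0.13)) × 4096/1.4 = 1431.532.
Floor → code = 1431.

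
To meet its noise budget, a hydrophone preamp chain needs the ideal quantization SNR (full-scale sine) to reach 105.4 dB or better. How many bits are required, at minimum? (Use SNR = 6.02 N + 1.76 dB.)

N ≥ (105.4 − 1.76)/6.02 = 17.216 → N_min = 18.

18 bits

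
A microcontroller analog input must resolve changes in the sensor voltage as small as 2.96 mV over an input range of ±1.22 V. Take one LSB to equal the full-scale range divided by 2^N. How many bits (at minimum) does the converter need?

Full-scale range = 1.22 V − (-1.22 V) = 2.44 V.
Levels needed ≥ 2.44/2.96 mV = 824.3. 2^10 = 1024 suffices, so N_min = 10.

10 bits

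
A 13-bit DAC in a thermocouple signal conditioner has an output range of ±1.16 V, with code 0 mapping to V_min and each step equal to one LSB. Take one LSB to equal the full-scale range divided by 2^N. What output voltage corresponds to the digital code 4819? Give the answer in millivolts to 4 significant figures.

Span: 1.16 V − (-1.16 V) = 2.32 V. LSB = 2.32 V / 2^13.
V_out = -1.16 + 4819 × (2.32/8192) V
      = -1.16 V + 1.36476 V = 0.204756 V.

204.8 mV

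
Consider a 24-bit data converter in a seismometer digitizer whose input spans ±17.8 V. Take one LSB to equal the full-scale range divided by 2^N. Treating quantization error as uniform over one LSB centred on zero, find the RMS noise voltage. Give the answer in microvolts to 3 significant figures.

0.613 µV

Span: 17.8 V − (-17.8 V) = 35.6 V.
Step size = 35.6/16777216 V = 2.1219 µV.
σ_q = LSB/√12 = 2.1219 µV/3.4641 = 0.613 µV.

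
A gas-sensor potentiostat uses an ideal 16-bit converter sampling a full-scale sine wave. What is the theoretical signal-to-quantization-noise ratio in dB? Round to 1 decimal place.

Ideal quantization SNR: 6.02 × 16 + 1.76 dB = 98.1 dB.

98.1 dB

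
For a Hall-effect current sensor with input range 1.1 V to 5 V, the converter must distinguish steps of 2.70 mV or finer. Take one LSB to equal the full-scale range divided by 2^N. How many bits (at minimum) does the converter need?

11 bits

Full-scale range = 5 V − (1.1 V) = 3.9 V.
Required number of levels: 3.9/2.70 mV = 1444.4; smallest N with 2^N ≥ that is 11.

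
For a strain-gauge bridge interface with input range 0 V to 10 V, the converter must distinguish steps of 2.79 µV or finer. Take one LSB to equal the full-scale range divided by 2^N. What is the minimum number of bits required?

Full-scale range = 10 V.
Need 2^N ≥ 10 V / 2.79 µV = 3.584e6 → N_min = 22.

22 bits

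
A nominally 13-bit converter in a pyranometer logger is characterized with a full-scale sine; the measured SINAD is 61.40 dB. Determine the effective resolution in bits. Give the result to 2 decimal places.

9.91 bits

(61.40 − 1.76) / 6.02 = 59.64/6.02 = 9.9070 effective bits.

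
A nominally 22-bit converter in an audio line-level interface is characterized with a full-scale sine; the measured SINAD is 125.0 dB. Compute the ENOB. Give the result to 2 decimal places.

20.47 bits

ENOB = (125.0 − 1.76)/6.02 = 20.4718 bits.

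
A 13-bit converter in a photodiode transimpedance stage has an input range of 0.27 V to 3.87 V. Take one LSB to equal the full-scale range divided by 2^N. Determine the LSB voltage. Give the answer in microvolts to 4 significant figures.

Span: 3.87 V − (0.27 V) = 3.6 V.
There are 2^13 = 8192 steps.
Step size = 3.6/8192 V = 439.5 µV.

439.5 µV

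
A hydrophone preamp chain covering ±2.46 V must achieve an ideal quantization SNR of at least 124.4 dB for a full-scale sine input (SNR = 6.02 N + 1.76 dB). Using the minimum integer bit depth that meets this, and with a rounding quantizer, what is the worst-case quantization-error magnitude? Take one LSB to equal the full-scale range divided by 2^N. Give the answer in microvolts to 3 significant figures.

Range = 2.46 − (-2.46) = 4.92 V.
N ≥ (124.4 − 1.76)/6.02 = 20.372 → N_min = 21.
LSB = 4.92 V ÷ 2^21 = 4.92/2097152 V = 2.3460 µV.
Half an LSB is 1.17 µV.

1.17 µV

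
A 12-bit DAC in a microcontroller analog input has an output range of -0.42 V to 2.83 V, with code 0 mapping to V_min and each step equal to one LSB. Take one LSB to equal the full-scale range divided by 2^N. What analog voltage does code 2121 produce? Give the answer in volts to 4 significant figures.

1.263 V

Span: 2.83 V − (-0.42 V) = 3.25 V. LSB = 3.25 V / 2^12.
V_out = V_min + code × LSB = -0.42 V + 2121 × 3.25 V / 4096
      = -0.42 V + 1.68292 V = 1.26292 V.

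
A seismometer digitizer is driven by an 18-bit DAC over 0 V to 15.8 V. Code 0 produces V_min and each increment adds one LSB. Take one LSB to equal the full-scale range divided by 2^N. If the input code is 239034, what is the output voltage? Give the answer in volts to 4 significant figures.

Range is 15.8 V. LSB = 15.8 V / 2^18.
V_out = V_min + code × LSB = 0 V + 239034 × 15.8 V / 262144
      = 0 V + 14.4071 V = 14.4071 V.

14.41 V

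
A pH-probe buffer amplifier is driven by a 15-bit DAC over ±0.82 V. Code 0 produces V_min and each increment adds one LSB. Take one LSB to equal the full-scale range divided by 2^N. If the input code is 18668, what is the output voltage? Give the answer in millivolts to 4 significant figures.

Span: 0.82 V − (-0.82 V) = 1.64 V. LSB = 1.64 V / 2^15.
V_out = -0.82 + 18668 × (1.64/32768) V
      = -0.82 + 0.934312 = 0.114312 V.

114.3 mV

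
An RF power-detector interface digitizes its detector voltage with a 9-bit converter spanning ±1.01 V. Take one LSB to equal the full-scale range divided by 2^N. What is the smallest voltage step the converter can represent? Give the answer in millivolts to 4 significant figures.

Span: 1.01 V − (-1.01 V) = 2.02 V.
2^9 = 512 levels.
LSB = 2.02 V / 2^9 = 3.945 mV.

3.945 mV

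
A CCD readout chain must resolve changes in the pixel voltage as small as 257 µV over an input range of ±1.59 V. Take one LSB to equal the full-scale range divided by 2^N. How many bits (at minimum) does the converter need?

14 bits

The full-scale span is 1.59 − (-1.59) = 3.18 V.
3.18 V / 257 µV = 12370. Since 2^13 = 8192 and 2^14 = 16384, N = 14.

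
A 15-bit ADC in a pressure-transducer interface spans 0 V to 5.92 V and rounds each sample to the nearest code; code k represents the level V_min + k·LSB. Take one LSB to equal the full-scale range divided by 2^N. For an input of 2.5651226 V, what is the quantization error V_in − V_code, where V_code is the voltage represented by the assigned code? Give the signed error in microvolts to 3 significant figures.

V_FS = 5.92 V. LSB = 5.92 V / 2^15 ≈ 180.7 µV.
Position in LSBs: (2.5651226 − (0)) × 32768/5.92 = 14198.3002; rounding gives k = 14198.
V_code = 0 + (14198/32768) × 5.92 = 2.5650683594 V.
V_in − V_code = 2.5651226 − (2.5650683594) = +54.2 µV.

+54.2 µV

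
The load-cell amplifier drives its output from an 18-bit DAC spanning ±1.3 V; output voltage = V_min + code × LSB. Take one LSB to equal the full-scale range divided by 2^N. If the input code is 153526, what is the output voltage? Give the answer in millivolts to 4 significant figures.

222.7 mV

Full-scale range = 1.3 V − (-1.3 V) = 2.6 V. LSB = 2.6 V / 2^18.
V_out = -1.3 + 153526 × (2.6/262144) V
      = -1.3 + 1.52270 = 0.222704 V.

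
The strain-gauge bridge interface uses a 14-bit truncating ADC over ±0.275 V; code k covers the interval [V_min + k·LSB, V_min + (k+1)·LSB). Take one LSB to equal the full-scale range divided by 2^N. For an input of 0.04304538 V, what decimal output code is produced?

Span: 0.275 V − (-0.275 V) = 0.55 V. LSB = 0.55 V / 2^14 ≈ 33.57 µV.
V_in − V_min = 0.04304538 − (-0.275) = 0.31804538 V.
Divide by LSB: 0.31804538 × 16384/0.55 = 9474.2827.
Truncating gives code 9474.

9474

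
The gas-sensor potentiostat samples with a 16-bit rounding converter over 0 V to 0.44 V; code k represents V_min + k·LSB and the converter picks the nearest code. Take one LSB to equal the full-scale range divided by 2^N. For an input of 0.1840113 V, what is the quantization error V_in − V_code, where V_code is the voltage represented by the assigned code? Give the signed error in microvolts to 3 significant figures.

Span = 0.44 V. LSB = 0.44 V / 2^16 ≈ 6.714 µV.
Position in LSBs: (0.1840113 − (0)) × 65536/0.44 = 27407.6467; rounding gives k = 27408.
V_code = V_min + k × range/2^16 = 0 + 27408 × 0.44/65536 = 0.18401367188 V.
Error = V_in − V_code = 0.1840113 − (0.18401367188) = −2.37 µV.

−2.37 µV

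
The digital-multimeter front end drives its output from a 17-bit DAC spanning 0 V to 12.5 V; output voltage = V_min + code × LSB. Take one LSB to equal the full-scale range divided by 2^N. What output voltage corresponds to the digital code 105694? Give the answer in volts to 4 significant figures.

V_FS = 12.5 V. LSB = 12.5 V / 2^17.
Output = V_min + (105694/131072) × range = 0 + 0.806381 × 12.5 V
      = 0 + 10.0798 = 10.0798 V.

10.08 V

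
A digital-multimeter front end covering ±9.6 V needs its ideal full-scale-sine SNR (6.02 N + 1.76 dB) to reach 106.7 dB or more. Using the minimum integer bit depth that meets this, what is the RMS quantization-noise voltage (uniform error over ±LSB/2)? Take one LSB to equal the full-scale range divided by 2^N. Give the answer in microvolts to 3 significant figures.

21.1 µV

Full-scale range = 9.6 V − (-9.6 V) = 19.2 V.
Solving 6.02 N ≥ 106.7 − 1.76: N ≥ 17.432. Round up → N = 18.
LSB = 19.2 V ÷ 2^18 = 19.2/262144 V = 73.242 µV.
V_rms = LSB/√12 = 21.1 µV.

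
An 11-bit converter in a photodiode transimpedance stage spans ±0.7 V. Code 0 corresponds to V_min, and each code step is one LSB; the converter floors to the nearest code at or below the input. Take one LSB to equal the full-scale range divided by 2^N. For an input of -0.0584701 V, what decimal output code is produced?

938

Full-scale range = 0.7 V − (-0.7 V) = 1.4 V. LSB = 1.4 V / 2^11 ≈ 0.6836 mV.
(V_in − V_min) × 2^11/range = (-0.0584701 − (-0.7)) × 2048/1.4 = 938.467.
Floor → code = 938.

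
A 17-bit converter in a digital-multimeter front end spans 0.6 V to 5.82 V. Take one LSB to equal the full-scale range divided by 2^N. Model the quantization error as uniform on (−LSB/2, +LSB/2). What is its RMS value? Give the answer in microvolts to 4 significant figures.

11.50 µV

Span: 5.82 V − (0.6 V) = 5.22 V.
One LSB is 5.22 V / 131072 = 39.8254 µV.
RMS of a uniform error over width LSB is LSB/√12 = 11.50 µV.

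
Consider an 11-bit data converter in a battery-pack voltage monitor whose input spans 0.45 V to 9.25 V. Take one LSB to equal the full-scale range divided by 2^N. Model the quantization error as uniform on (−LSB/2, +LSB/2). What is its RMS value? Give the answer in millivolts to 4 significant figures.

1.240 mV

Span: 9.25 V − (0.45 V) = 8.8 V.
One LSB is 8.8 V / 2048 = 4.29688 mV.
For a uniform distribution on [−LSB/2, +LSB/2], V_rms = LSB/√12 = 4.29688 mV/3.4641 = 1.240 mV.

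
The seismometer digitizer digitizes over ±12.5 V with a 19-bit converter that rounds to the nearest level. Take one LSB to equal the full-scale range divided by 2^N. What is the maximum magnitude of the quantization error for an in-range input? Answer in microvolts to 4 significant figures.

The full-scale span is 12.5 − (-12.5) = 25 V.
LSB = 25 V / 2^19 = 47.6837 µV.
|e|_max = LSB/2 = 23.84 µV.

23.84 µV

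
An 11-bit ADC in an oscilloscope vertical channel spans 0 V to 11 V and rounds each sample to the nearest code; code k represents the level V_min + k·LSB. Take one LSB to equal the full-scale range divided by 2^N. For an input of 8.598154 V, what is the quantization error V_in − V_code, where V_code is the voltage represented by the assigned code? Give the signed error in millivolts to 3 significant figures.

Span = 11 V. LSB = 11 V / 2^11 ≈ 5.371 mV.
Position in LSBs: (8.598154 − (0)) × 2048/11 = 1600.8199; rounding gives k = 1601.
Reconstructed level: 0 + 1601 × 11/2048 V = 8.599121094 V.
V_in − V_code = 8.598154 − (8.599121094) = −0.967 mV.

−0.967 mV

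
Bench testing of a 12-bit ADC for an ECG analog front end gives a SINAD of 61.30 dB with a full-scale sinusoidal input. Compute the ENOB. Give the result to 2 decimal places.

9.89 bits

(61.30 − 1.76) / 6.02 = 59.54/6.02 = 9.8904 effective bits.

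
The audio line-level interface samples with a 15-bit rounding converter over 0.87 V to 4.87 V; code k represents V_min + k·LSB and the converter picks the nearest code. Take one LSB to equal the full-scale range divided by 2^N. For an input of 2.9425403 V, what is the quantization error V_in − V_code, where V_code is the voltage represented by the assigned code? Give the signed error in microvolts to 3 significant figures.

+30.5 µV

Span: 4.87 V − (0.87 V) = 4 V. LSB = 4 V / 2^15 ≈ 122.1 µV.
Position in LSBs: (2.9425403 − (0.87)) × 32768/4 = 16978.2501; rounding gives k = 16978.
V_code = V_min + k × range/2^15 = 0.87 + 16978 × 4/32768 = 2.9425097656 V.
V_in − V_code = 2.9425403 − (2.9425097656) = +30.5 µV.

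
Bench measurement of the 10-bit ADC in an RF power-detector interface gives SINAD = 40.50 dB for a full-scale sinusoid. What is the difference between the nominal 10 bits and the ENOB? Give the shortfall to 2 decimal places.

N_eff = (40.50 − 1.76)/6.02 = 6.4352 bits.
Shortfall = 10 − 6.4352 = 3.5648 bits.

3.56 bits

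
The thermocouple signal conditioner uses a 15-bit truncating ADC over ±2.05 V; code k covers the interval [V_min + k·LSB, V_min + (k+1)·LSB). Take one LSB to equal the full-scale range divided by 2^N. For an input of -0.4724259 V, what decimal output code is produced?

Full-scale range = 2.05 V − (-2.05 V) = 4.1 V. LSB = 4.1 V / 2^15 ≈ 125.1 µV.
(V_in − V_min) × 2^15/range = (-0.4724259 − (-2.05)) × 32768/4.1 = 12608.280.
Floor → code = 12608.

12608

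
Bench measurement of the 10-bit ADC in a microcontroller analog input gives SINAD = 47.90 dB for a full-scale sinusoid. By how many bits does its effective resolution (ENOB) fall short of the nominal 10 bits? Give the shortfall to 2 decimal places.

Effective bits = (47.90 − 1.76)/6.02 = 7.6645.
10 − 7.6645 = 2.34 bits below nominal.

2.34 bits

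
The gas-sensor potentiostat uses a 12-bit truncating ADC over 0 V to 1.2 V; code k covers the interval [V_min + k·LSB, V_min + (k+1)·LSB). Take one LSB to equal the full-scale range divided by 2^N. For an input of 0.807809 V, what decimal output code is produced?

2757

Span = 1.2 V. LSB = 1.2 V / 2^12 ≈ 293.0 µV.
(V_in − V_min) × 2^12/range = (0.807809 − (0)) × 4096/1.2 = 2757.321.
Floor → code = 2757.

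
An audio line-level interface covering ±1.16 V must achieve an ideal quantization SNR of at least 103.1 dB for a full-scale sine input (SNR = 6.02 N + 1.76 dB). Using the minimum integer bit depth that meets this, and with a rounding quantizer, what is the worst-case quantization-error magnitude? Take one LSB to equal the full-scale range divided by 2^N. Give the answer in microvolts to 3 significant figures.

Range = 1.16 − (-1.16) = 2.32 V.
Solving 6.02 N ≥ 103.1 − 1.76: N ≥ 16.834. Round up → N = 17.
One LSB is 2.32 V / 131072 = 17.700 µV.
|e|_max = LSB/2 = 8.85 µV.

8.85 µV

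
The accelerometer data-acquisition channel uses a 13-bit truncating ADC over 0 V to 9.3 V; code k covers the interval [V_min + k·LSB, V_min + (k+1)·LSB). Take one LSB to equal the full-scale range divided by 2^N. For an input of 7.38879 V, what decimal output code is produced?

Full-scale range = 9.3 V. LSB = 9.3 V / 2^13 ≈ 1.135 mV.
V_in − V_min = 7.38879 − (0) = 7.38879 V.
Divide by LSB: 7.38879 × 8192/9.3 = 6508.4911.
Truncating gives code 6508.

6508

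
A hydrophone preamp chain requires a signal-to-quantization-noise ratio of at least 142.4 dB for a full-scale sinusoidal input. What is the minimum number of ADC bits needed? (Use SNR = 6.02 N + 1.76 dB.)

Required N = ⌈(142.4 − 1.76)/6.02⌉ = ⌈23.362⌉ = 24.

24 bits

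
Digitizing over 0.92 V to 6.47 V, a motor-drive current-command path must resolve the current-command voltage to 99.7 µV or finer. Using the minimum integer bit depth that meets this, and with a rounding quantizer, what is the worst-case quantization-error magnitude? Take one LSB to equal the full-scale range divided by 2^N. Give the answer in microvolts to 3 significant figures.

42.3 µV

Span: 6.47 V − (0.92 V) = 5.55 V.
5.55 V / 99.7 µV = 55670. Since 2^15 = 32768 and 2^16 = 65536, N = 16.
Step size = 5.55/65536 V = 84.686 µV.
Half an LSB is 42.3 µV.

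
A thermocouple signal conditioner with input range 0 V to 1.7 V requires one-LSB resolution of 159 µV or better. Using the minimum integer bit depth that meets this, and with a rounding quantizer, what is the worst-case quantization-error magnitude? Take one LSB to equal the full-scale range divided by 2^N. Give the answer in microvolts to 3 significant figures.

51.9 µV

Full-scale range = 1.7 V.
Need 2^N ≥ 1.7 V / 159 µV = 10690 → N_min = 14.
LSB = 1.7 V ÷ 2^14 = 1.7/16384 V = 103.76 µV.
Half an LSB is 51.9 µV.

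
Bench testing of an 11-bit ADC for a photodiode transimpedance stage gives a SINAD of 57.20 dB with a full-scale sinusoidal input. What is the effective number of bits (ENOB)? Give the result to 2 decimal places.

ENOB = (SINAD − 1.76) / 6.02 = (57.20 − 1.76) / 6.02 = 55.44 / 6.02 = 9.2093.

9.21 bits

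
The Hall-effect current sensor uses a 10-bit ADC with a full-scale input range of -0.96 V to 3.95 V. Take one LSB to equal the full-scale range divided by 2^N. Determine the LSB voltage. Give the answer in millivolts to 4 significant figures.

4.795 mV

Full-scale range = 3.95 V − (-0.96 V) = 4.91 V.
There are 2^10 = 1024 steps.
One LSB is 4.91 V / 1024 = 4.795 mV.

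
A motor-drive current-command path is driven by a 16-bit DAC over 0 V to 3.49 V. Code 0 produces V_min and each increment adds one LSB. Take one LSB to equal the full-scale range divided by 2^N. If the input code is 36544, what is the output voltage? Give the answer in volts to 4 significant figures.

Range is 3.49 V. LSB = 3.49 V / 2^16.
V_out = V_min + code × LSB = 0 V + 36544 × 3.49 V / 65536
      = 0 + 1.94608 = 1.94608 V.

1.946 V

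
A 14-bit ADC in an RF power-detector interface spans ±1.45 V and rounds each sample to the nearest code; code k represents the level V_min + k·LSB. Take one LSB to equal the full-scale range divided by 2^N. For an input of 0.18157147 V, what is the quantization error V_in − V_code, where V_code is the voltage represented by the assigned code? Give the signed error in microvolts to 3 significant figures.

Span: 1.45 V − (-1.45 V) = 2.9 V. LSB = 2.9 V / 2^14 ≈ 177.0 µV.
Position in LSBs: (0.18157147 − (-1.45)) × 16384/2.9 = 9217.8162; rounding gives k = 9218.
V_code = -1.45 + (9218/16384) × 2.9 = 0.18160400391 V.
V_in − V_code = 0.18157147 − (0.18160400391) = −32.5 µV.

−32.5 µV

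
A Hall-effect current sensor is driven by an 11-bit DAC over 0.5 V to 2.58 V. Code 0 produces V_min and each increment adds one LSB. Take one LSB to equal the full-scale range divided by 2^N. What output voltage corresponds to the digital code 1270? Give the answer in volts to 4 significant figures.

1.790 V

Range = 2.58 − (0.5) = 2.08 V. LSB = 2.08 V / 2^11.
Output = V_min + (1270/2048) × range = 0.5 + 0.620117 × 2.08 V
      = 0.5 V + 1.28984 V = 1.78984 V.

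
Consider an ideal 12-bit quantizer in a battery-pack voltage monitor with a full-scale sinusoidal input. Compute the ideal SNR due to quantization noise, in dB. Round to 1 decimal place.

Ideal quantization SNR: 6.02 × 12 + 1.76 dB = 74.0 dB.

74.0 dB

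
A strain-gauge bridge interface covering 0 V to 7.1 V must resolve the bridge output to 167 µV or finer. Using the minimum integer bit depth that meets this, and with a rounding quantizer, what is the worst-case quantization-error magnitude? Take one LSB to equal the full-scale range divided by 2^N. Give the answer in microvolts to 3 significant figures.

Full-scale range = 7.1 V.
Need 2^N ≥ 7.1 V / 167 µV = 42510 → N_min = 16.
LSB = 7.1 V ÷ 2^16 = 7.1/65536 V = 108.34 µV.
Max error for round-to-nearest is LSB/2 = 54.2 µV.

54.2 µV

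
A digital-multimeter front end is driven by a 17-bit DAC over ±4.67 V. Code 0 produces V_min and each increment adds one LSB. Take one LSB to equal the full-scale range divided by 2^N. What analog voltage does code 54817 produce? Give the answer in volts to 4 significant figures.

Full-scale range = 4.67 V − (-4.67 V) = 9.34 V. LSB = 9.34 V / 2^17.
Output = V_min + (54817/131072) × range = -4.67 + 0.418221 × 9.34 V
      = -4.67 V + 3.90618 V = -0.763820 V.

-0.7638 V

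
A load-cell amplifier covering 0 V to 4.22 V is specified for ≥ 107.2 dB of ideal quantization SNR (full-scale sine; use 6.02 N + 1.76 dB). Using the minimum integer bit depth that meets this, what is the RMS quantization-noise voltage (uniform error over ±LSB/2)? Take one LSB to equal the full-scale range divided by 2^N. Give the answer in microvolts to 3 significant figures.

4.65 µV

Span = 4.22 V.
Solving 6.02 N ≥ 107.2 − 1.76: N ≥ 17.515. Round up → N = 18.
LSB = 4.22 V / 2^18 = 16.098 µV.
RMS noise = LSB/√12 = 4.65 µV.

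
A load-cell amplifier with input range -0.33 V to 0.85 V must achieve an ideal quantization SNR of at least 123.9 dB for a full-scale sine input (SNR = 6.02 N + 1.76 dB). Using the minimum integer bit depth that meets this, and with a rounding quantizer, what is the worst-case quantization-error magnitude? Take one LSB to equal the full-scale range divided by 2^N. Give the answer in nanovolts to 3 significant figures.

281 nV

Span: 0.85 V − (-0.33 V) = 1.18 V.
Solving 6.02 N ≥ 123.9 − 1.76: N ≥ 20.289. Round up → N = 21.
Step size = 1.18/2097152 V = 0.56267 µV.
|e|_max = LSB/2 = 281 nV.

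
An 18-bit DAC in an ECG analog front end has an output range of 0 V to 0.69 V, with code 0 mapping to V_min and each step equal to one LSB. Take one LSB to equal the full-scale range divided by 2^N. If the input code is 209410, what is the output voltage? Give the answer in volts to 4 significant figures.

0.5512 V

Range is 0.69 V. LSB = 0.69 V / 2^18.
Output = V_min + (209410/262144) × range = 0 + 0.798836 × 0.69 V
      = 0 + 0.551197 = 0.551197 V.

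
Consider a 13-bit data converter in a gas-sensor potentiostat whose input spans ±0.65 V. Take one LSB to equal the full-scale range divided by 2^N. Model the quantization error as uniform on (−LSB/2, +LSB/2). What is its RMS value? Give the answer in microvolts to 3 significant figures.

45.8 µV

Range = 0.65 − (-0.65) = 1.3 V.
Step size = 1.3/8192 V = 158.69 µV.
V_rms = LSB/√12 = 158.69 µV / √12 = 45.8 µV.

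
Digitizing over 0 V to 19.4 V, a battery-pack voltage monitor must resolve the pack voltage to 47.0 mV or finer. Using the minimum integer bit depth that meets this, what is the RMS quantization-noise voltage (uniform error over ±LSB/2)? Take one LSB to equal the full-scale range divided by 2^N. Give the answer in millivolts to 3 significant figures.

Range is 19.4 V.
Required number of levels: 19.4/47.0 mV = 412.77; smallest N with 2^N ≥ that is 9.
One LSB is 19.4 V / 512 = 37.891 mV.
RMS noise = LSB/√12 = 10.9 mV.

10.9 mV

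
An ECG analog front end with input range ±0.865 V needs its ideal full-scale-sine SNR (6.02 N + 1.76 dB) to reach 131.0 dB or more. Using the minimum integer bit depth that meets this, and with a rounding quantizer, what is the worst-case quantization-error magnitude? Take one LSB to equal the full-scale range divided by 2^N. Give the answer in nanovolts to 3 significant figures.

The full-scale span is 0.865 − (-0.865) = 1.73 V.
N ≥ (131.0 − 1.76)/6.02 = 21.468 → N_min = 22.
Step size = 1.73/4194304 V = 412.46 nV.
Half an LSB is 206 nV.

206 nV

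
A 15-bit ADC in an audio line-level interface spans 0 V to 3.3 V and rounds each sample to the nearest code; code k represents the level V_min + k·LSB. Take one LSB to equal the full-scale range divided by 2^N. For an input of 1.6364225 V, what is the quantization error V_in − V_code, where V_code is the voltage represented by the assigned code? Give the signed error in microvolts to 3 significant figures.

Range is 3.3 V. LSB = 3.3 V / 2^15 ≈ 100.7 µV.
(V_in − V_min)/LSB = (1.6364225 − (0)) × 32768/3.3 = 16249.1795 → nearest code k = 16249.
V_code = V_min + k × range/2^15 = 0 + 16249 × 3.3/32768 = 1.6364044189 V.
Error = V_in − V_code = 1.6364225 − (1.6364044189) = +18.1 µV.

+18.1 µV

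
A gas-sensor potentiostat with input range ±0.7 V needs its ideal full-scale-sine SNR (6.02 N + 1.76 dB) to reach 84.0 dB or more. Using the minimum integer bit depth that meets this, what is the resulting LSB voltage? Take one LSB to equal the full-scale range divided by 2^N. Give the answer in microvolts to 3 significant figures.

Range = 0.7 − (-0.7) = 1.4 V.
Solving 6.02 N ≥ 84.0 − 1.76: N ≥ 13.661. Round up → N = 14.
LSB = 1.4 V ÷ 2^14 = 1.4/16384 V = 85.4 µV.

85.4 µV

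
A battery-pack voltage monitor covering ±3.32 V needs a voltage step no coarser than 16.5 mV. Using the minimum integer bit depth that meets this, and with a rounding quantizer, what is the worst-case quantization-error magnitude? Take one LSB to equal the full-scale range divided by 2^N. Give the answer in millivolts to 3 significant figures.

Full-scale range = 3.32 V − (-3.32 V) = 6.64 V.
Levels needed ≥ 6.64/16.5 mV = 402.4. 2^9 = 512 suffices, so N_min = 9.
LSB = 6.64 V / 2^9 = 12.969 mV.
Half an LSB is 6.48 mV.

6.48 mV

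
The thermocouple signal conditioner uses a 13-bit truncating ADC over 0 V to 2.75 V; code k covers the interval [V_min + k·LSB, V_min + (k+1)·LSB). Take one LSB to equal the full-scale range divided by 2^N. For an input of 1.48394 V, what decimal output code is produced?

4420

V_FS = 2.75 V. LSB = 2.75 V / 2^13 ≈ 335.7 µV.
code = ⌊(V_in − V_min)/LSB⌋ = ⌊(V_in − V_min) × 2^13 / range⌋
     = ⌊(1.48394 − (0)) × 8192 / 2.75⌋ = ⌊1.48394 × 8192/2.75⌋
     = ⌊4420.522⌋ = 4420.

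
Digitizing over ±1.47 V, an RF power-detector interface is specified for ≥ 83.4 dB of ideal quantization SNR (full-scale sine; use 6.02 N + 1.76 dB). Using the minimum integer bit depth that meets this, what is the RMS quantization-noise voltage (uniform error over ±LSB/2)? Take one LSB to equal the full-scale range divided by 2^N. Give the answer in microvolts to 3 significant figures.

51.8 µV

Range = 1.47 − (-1.47) = 2.94 V.
Solving 6.02 N ≥ 83.4 − 1.76: N ≥ 13.561. Round up → N = 14.
LSB = 2.94 V / 2^14 = 179.44 µV.
RMS noise = LSB/√12 = 51.8 µV.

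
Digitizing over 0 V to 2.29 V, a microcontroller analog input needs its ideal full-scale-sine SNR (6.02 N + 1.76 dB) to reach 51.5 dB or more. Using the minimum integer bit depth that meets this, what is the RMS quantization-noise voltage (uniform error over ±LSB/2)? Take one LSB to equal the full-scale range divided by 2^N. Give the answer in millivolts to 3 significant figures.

1.29 mV

Range is 2.29 V.
Required N = ⌈(51.5 − 1.76)/6.02⌉ = ⌈8.262⌉ = 9.
One LSB is 2.29 V / 512 = 4.4727 mV.
σ_q = LSB/√12 = 4.4727 mV/3.4641 = 1.29 mV.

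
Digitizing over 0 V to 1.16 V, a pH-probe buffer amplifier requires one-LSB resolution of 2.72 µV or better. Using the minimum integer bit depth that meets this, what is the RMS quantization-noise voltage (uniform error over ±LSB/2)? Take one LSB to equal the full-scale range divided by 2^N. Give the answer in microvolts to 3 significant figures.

Range is 1.16 V.
Need 2^N ≥ 1.16 V / 2.72 µV = 426500 → N_min = 19.
One LSB is 1.16 V / 524288 = 2.2125 µV.
RMS noise = LSB/√12 = 0.639 µV.

0.639 µV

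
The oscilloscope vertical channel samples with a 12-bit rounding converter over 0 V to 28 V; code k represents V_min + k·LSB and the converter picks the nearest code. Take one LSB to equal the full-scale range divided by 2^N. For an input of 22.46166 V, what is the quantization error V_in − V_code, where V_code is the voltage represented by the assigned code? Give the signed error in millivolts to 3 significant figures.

−1.23 mV

Span = 28 V. LSB = 28 V / 2^12 ≈ 6.836 mV.
(V_in − V_min)/LSB = (22.46166 − (0)) × 4096/28 = 3285.8200 → nearest code k = 3286.
V_code = V_min + k × range/2^12 = 0 + 3286 × 28/4096 = 22.46289063 V.
e = 22.46166 − (22.46289063) = −1.23 mV.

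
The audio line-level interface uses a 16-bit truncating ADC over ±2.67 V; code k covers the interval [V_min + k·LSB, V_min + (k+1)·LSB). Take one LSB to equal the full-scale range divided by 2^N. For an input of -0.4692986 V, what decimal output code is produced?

27008

Range = 2.67 − (-2.67) = 5.34 V. LSB = 5.34 V / 2^16 ≈ 81.48 µV.
V_in − V_min = -0.4692986 − (-2.67) = 2.2007014 V.
Divide by LSB: 2.2007014 × 65536/5.34 = 27008.4582.
Truncating gives code 27008.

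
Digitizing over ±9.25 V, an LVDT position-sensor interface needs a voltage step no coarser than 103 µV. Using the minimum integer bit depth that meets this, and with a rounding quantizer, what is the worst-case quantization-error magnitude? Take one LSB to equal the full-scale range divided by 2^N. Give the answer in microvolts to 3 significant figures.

35.3 µV

Range = 9.25 − (-9.25) = 18.5 V.
Required number of levels: 18.5/103 µV = 179610; smallest N with 2^N ≥ that is 18.
LSB = 18.5 V / 2^18 = 70.572 µV.
Half an LSB is 35.3 µV.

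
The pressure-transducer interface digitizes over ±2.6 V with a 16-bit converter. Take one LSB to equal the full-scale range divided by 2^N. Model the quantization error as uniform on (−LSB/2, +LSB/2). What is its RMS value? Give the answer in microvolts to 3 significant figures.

22.9 µV

Span: 2.6 V − (-2.6 V) = 5.2 V.
One LSB is 5.2 V / 65536 = 79.346 µV.
For a uniform distribution on [−LSB/2, +LSB/2], V_rms = LSB/√12 = 79.346 µV/3.4641 = 22.9 µV.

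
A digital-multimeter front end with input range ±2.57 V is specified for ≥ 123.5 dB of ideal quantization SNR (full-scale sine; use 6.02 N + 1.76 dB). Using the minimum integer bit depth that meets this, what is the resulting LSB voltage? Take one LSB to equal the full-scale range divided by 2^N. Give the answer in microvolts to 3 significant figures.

2.45 µV

Span: 2.57 V − (-2.57 V) = 5.14 V.
Solving 6.02 N ≥ 123.5 − 1.76: N ≥ 20.223. Round up → N = 21.
LSB = 5.14 V ÷ 2^21 = 5.14/2097152 V = 2.45 µV.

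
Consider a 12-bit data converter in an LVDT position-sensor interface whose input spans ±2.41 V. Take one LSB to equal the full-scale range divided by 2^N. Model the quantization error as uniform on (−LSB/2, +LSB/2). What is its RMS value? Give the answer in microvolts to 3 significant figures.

340 µV

Span: 2.41 V − (-2.41 V) = 4.82 V.
One LSB is 4.82 V / 4096 = 1.1768 mV.
V_rms = LSB/√12 = 1.1768 mV / √12 = 340 µV.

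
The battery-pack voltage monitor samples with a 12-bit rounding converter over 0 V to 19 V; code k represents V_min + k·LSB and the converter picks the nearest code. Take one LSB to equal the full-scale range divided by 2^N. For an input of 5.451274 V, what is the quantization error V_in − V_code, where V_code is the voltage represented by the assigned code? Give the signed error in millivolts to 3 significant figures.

V_FS = 19 V. LSB = 19 V / 2^12 ≈ 4.639 mV.
Position in LSBs: (5.451274 − (0)) × 4096/19 = 1175.1799; rounding gives k = 1175.
V_code = 0 + (1175/4096) × 19 = 5.450439453 V.
Error = V_in − V_code = 5.451274 − (5.450439453) = +0.835 mV.

+0.835 mV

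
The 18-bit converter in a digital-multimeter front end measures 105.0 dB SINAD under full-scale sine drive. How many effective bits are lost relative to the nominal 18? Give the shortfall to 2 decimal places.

0.85 bits

ENOB = (SINAD − 1.76)/6.02 = (105.0 − 1.76)/6.02 = 17.1495 bits.
Lost resolution: 18 − 17.1495 = 0.8505 bits.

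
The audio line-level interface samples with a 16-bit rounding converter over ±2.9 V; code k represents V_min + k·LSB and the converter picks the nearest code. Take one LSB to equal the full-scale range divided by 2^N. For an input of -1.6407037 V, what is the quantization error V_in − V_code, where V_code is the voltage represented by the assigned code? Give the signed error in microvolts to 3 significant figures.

Full-scale range = 2.9 V − (-2.9 V) = 5.8 V. LSB = 5.8 V / 2^16 ≈ 88.50 µV.
(-1.6407037 − (-2.9)) / LSB = 1.2592963 × 65536/5.8 = 14229.1797. Nearest integer: k = 14229.
V_code = V_min + k × range/2^16 = -2.9 + 14229 × 5.8/65536 = -1.6407196045 V.
V_in − V_code = -1.6407037 − (-1.6407196045) = +15.9 µV.

+15.9 µV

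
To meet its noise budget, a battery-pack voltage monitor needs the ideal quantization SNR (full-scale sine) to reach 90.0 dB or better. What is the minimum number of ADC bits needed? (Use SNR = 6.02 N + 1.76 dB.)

15 bits

N ≥ (90.0 − 1.76)/6.02 = 14.658 → N_min = 15.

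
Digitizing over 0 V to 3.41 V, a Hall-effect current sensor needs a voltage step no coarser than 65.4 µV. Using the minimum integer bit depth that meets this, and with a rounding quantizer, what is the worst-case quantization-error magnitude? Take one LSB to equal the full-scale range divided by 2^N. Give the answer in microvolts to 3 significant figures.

Span = 3.41 V.
Need 2^N ≥ 3.41 V / 65.4 µV = 52140 → N_min = 16.
LSB = 3.41 V / 2^16 = 52.032 µV.
|e|_max = LSB/2 = 26.0 µV.

26.0 µV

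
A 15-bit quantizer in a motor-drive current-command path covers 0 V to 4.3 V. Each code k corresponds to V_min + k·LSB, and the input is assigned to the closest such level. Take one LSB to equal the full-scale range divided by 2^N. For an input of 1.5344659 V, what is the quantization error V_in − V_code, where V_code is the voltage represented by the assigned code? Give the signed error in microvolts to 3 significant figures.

+45.1 µV

V_FS = 4.3 V. LSB = 4.3 V / 2^15 ≈ 131.2 µV.
(V_in − V_min)/LSB = (1.5344659 − (0)) × 32768/4.3 = 11693.3439 → nearest code k = 11693.
Reconstructed level: 0 + 11693 × 4.3/32768 V = 1.5344207764 V.
e = 1.5344659 − (1.5344207764) = +45.1 µV.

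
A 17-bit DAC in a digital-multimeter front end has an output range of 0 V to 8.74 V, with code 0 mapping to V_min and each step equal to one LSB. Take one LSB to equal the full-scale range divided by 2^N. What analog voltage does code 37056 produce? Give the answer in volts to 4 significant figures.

Range is 8.74 V. LSB = 8.74 V / 2^17.
V_out = 0 + 37056 × (8.74/131072) V
      = 0 + 2.47093 = 2.47093 V.

2.471 V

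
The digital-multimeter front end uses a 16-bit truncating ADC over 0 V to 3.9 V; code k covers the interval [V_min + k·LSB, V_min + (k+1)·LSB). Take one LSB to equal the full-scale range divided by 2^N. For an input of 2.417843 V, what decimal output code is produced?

Full-scale range = 3.9 V. LSB = 3.9 V / 2^16 ≈ 59.51 µV.
V_in − V_min = 2.417843 − (0) = 2.417843 V.
Divide by LSB: 2.417843 × 65536/3.9 = 40629.6818.
Truncating gives code 40629.

40629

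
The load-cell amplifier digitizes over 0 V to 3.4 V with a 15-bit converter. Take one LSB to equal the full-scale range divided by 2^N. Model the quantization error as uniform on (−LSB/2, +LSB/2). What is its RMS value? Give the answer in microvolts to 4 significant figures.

Full-scale range = 3.4 V.
LSB = 3.4 V / 2^15 = 103.760 µV.
For a uniform distribution on [−LSB/2, +LSB/2], V_rms = LSB/√12 = 103.760 µV/3.4641 = 29.95 µV.

29.95 µV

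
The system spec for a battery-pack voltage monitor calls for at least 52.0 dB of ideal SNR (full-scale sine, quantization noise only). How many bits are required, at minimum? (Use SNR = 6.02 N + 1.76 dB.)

6.02 N + 1.76 ≥ 52.0 gives N ≥ 8.346, so the minimum integer is 9.

9 bits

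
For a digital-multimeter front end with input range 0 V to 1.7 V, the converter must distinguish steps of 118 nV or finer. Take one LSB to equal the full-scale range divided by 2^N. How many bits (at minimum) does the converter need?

24 bits

Full-scale range = 1.7 V.
Required number of levels: 1.7/118 nV = 1.4407e7; smallest N with 2^N ≥ that is 24.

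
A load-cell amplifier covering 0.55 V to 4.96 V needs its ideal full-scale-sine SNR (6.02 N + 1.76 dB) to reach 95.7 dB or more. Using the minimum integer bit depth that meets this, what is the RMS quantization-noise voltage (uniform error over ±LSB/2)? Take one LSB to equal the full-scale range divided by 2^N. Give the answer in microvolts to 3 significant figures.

Full-scale range = 4.96 V − (0.55 V) = 4.41 V.
6.02 N + 1.76 ≥ 95.7 gives N ≥ 15.605, so the minimum integer is 16.
LSB = 4.41 V ÷ 2^16 = 4.41/65536 V = 67.291 µV.
σ_q = LSB/√12 = 67.291 µV/3.4641 = 19.4 µV.

19.4 µV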